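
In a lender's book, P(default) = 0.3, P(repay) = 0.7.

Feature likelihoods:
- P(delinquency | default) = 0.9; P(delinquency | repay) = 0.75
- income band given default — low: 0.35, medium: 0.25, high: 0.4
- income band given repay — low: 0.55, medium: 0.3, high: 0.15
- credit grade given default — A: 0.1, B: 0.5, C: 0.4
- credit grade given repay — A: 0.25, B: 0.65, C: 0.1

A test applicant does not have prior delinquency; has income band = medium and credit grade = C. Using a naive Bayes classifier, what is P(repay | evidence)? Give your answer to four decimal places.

default: 0.3 × (1−0.9) × 0.25 × 0.4 = 0.003
repay: 0.7 × (1−0.75) × 0.3 × 0.1 = 0.00525
P(repay | x) = 0.00525 / 0.00825 ≈ 0.6364

0.6364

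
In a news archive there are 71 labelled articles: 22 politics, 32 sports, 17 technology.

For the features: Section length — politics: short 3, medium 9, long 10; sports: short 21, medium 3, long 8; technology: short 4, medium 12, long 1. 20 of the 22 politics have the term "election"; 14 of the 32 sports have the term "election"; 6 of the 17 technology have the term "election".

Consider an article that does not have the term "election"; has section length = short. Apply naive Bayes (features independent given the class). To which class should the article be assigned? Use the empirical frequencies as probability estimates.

politics: (22/71) × (3/22) × (2/22) ≈ 0.00384123
sports: (32/71) × (21/32) × (18/32) ≈ 0.166373
technology: (17/71) × (4/17) × (11/17) ≈ 0.036454
Highest score → sports.

sports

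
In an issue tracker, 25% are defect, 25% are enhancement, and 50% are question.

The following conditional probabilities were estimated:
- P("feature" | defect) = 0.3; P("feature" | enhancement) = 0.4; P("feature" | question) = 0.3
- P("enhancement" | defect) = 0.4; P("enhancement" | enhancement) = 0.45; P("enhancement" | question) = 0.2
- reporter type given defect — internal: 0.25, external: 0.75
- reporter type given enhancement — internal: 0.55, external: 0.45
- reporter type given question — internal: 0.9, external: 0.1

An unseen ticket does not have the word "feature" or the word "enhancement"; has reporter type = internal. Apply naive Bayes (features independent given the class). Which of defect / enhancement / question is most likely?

question

defect: 0.25 × (1−0.3) × (1−0.4) × 0.25 = 0.02625
enhancement: 0.25 × (1−0.4) × (1−0.45) × 0.55 = 0.045375
question: 0.5 × (1−0.3) × (1−0.2) × 0.9 = 0.252
Highest score → question.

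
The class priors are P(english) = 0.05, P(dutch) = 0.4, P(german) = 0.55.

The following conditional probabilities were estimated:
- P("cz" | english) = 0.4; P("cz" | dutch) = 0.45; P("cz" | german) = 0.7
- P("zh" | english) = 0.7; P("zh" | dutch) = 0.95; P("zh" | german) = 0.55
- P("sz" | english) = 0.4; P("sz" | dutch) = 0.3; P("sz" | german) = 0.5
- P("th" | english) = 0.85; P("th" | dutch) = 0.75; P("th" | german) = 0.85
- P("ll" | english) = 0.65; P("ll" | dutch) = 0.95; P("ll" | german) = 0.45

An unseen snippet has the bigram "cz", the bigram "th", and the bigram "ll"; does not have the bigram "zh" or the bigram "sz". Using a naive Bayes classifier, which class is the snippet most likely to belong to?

english: 0.05 × 0.4 × (1−0.7) × (1−0.4) × 0.85 × 0.65 = 0.001989
dutch: 0.4 × 0.45 × (1−0.95) × (1−0.3) × 0.75 × 0.95 = 0.00448875
german: 0.55 × 0.7 × (1−0.55) × (1−0.5) × 0.85 × 0.45 = 0.0331340625
Highest score → german.

german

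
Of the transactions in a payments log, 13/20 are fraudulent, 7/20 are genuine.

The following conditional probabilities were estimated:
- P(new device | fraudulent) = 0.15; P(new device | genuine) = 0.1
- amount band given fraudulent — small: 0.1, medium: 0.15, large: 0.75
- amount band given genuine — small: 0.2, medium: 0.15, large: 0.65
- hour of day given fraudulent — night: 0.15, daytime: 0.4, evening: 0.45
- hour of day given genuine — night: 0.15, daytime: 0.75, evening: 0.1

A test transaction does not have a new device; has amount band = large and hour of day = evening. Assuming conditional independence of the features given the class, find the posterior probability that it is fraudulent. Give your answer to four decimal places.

fraudulent: 0.65 × (1−0.15) × 0.75 × 0.45 = 0.18646875
genuine: 0.35 × (1−0.1) × 0.65 × 0.1 = 0.020475
P(fraudulent | x) = 0.18646875 / 0.20694375 ≈ 0.9011

0.9011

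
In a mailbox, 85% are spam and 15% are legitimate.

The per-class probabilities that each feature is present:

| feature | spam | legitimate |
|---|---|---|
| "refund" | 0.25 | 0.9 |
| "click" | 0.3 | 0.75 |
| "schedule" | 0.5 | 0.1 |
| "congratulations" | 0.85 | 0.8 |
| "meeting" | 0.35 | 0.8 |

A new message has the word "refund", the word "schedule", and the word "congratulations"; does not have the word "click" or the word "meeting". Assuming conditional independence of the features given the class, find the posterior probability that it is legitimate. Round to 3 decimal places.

spam: 0.85 × 0.25 × (1−0.3) × 0.5 × 0.85 × (1−0.35) = 0.0410921875
legitimate: 0.15 × 0.9 × (1−0.75) × 0.1 × 0.8 × (1−0.8) = 0.00054
P(legitimate | x) = 0.00054 / 0.0416321875 ≈ 0.013

0.013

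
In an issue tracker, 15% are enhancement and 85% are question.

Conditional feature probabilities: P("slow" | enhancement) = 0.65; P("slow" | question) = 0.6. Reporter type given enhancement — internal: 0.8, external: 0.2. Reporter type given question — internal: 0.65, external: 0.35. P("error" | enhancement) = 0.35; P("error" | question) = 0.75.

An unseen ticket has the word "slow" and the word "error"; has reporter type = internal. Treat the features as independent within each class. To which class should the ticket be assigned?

enhancement: 0.15 × 0.65 × 0.8 × 0.35 = 0.0273
question: 0.85 × 0.6 × 0.65 × 0.75 = 0.248625
Highest score → question.

question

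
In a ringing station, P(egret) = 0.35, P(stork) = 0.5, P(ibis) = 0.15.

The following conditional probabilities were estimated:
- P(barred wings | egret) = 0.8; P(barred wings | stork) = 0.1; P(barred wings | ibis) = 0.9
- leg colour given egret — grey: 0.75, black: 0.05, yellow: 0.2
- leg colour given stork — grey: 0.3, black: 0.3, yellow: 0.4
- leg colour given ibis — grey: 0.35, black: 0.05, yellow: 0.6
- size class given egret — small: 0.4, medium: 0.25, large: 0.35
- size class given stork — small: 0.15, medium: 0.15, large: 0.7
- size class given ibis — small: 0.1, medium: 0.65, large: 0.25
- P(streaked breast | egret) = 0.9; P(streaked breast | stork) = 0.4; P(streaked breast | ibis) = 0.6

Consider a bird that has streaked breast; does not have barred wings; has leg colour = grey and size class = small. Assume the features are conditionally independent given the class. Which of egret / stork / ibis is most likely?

egret: 0.35 × (1−0.8) × 0.75 × 0.4 × 0.9 = 0.0189
stork: 0.5 × (1−0.1) × 0.3 × 0.15 × 0.4 = 0.0081
ibis: 0.15 × (1−0.9) × 0.35 × 0.1 × 0.6 = 0.000315
Highest score → egret.

egret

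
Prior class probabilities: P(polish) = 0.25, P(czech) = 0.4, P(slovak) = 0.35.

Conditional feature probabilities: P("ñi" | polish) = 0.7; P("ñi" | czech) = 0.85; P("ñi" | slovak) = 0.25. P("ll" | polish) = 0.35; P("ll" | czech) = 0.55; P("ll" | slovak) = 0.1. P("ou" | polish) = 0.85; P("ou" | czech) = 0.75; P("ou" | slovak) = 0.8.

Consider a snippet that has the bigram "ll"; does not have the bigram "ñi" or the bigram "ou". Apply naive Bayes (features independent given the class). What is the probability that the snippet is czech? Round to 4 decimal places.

0.4731

polish: 0.25 × (1−0.7) × 0.35 × (1−0.85) = 0.0039375
czech: 0.4 × (1−0.85) × 0.55 × (1−0.75) = 0.00825
slovak: 0.35 × (1−0.25) × 0.1 × (1−0.8) = 0.00525
P(czech | x) = 0.00825 / 0.0174375 ≈ 0.4731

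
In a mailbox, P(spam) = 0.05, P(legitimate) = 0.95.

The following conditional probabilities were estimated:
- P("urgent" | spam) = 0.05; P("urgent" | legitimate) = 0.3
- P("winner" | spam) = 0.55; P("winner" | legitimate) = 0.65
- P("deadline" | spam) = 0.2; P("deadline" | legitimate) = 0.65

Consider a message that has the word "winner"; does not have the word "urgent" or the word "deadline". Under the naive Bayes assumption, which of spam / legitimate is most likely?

spam: 0.05 × (1−0.05) × 0.55 × (1−0.2) = 0.0209
legitimate: 0.95 × (1−0.3) × 0.65 × (1−0.65) = 0.1512875
Highest score → legitimate.

legitimate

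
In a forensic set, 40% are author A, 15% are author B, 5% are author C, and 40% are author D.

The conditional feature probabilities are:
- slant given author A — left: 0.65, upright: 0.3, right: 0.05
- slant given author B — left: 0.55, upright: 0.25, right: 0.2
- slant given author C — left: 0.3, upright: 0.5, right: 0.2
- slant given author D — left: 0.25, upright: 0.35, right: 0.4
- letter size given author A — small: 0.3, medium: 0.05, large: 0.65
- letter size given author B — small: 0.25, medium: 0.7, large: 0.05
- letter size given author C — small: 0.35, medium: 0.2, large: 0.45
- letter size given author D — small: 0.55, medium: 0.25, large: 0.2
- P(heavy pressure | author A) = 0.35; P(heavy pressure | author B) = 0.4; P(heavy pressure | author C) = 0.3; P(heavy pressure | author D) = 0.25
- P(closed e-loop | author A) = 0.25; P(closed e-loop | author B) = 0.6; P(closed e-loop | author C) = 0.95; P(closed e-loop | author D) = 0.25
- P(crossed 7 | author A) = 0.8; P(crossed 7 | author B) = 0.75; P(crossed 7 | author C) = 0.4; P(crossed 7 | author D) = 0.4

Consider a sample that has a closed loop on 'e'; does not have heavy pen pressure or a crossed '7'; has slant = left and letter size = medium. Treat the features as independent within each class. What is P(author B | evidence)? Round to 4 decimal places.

0.5397

author A: 0.4 × 0.65 × 0.05 × (1−0.35) × 0.25 × (1−0.8) = 0.0004225
author B: 0.15 × 0.55 × 0.7 × (1−0.4) × 0.6 × (1−0.75) = 0.0051975
author C: 0.05 × 0.3 × 0.2 × (1−0.3) × 0.95 × (1−0.4) = 0.001197
author D: 0.4 × 0.25 × 0.25 × (1−0.25) × 0.25 × (1−0.4) = 0.0028125
P(author B | x) = 0.0051975 / 0.0096295 ≈ 0.5397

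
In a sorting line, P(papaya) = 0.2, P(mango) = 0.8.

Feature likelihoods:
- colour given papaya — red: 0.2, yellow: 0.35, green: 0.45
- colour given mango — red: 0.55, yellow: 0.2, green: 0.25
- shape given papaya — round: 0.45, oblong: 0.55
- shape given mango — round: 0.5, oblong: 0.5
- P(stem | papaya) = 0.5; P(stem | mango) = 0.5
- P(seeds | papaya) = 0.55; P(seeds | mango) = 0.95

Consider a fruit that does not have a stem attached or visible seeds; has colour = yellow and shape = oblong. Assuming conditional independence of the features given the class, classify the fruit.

papaya: 0.2 × 0.35 × 0.55 × (1−0.5) × (1−0.55) = 0.0086625
mango: 0.8 × 0.2 × 0.5 × (1−0.5) × (1−0.95) = 0.002
Highest score → papaya.

papaya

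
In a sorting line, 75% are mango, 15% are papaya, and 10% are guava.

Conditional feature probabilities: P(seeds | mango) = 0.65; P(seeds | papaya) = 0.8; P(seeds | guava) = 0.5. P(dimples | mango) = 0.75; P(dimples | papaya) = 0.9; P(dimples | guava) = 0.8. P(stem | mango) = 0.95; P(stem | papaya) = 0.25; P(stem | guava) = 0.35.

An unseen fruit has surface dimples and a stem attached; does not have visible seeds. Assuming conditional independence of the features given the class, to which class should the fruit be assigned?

mango

mango: 0.75 × (1−0.65) × 0.75 × 0.95 = 0.18703125
papaya: 0.15 × (1−0.8) × 0.9 × 0.25 = 0.00675
guava: 0.1 × (1−0.5) × 0.8 × 0.35 = 0.014
Highest score → mango.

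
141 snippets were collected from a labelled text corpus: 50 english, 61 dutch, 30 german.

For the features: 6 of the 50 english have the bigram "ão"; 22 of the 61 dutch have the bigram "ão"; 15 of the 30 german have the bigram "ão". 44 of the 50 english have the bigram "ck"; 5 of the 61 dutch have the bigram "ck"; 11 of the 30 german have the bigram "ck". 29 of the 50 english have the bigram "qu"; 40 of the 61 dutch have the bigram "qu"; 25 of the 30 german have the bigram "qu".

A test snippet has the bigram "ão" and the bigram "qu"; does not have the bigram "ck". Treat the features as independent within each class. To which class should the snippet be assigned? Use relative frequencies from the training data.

english: (50/141) × (6/50) × (6/50) × (29/50) ≈ 0.0029617
dutch: (61/141) × (22/61) × (56/61) × (40/61) ≈ 0.0939273
german: (30/141) × (15/30) × (19/30) × (25/30) ≈ 0.0561466
Highest score → dutch.

dutch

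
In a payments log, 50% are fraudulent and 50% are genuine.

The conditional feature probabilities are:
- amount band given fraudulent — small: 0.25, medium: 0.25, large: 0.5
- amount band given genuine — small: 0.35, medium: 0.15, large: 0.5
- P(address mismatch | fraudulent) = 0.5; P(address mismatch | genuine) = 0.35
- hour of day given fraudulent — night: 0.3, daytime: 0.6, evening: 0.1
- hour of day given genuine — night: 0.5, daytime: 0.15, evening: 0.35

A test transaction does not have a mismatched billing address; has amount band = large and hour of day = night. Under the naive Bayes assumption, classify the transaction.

genuine

fraudulent: 0.5 × 0.5 × (1−0.5) × 0.3 = 0.0375
genuine: 0.5 × 0.5 × (1−0.35) × 0.5 = 0.08125
Highest score → genuine.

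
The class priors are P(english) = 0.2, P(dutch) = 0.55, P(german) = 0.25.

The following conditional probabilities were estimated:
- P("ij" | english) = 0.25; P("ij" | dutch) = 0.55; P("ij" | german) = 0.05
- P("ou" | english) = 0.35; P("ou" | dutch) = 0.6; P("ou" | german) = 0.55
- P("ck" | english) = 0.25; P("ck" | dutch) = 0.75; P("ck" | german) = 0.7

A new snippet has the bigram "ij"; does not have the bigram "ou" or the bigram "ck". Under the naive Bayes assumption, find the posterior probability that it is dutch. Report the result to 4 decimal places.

0.5372

english: 0.2 × 0.25 × (1−0.35) × (1−0.25) = 0.024375
dutch: 0.55 × 0.55 × (1−0.6) × (1−0.75) = 0.03025
german: 0.25 × 0.05 × (1−0.55) × (1−0.7) = 0.0016875
P(dutch | x) = 0.03025 / 0.0563125 ≈ 0.5372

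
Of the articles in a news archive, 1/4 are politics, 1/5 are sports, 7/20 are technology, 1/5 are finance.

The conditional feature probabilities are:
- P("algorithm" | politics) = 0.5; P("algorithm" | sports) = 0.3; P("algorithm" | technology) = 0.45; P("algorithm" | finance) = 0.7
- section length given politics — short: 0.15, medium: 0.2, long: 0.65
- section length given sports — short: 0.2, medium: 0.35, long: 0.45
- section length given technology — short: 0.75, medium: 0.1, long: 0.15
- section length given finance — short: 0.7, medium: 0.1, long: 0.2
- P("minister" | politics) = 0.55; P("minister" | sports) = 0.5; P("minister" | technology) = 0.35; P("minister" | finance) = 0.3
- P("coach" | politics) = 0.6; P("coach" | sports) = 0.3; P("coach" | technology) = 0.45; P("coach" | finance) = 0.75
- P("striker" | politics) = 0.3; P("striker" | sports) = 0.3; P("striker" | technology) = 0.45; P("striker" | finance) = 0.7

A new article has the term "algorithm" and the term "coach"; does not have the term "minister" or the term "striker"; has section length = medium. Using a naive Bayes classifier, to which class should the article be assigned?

politics: 0.25 × 0.5 × 0.2 × (1−0.55) × 0.6 × (1−0.3) = 0.004725
sports: 0.2 × 0.3 × 0.35 × (1−0.5) × 0.3 × (1−0.3) = 0.002205
technology: 0.35 × 0.45 × 0.1 × (1−0.35) × 0.45 × (1−0.45) = 0.00253378125
finance: 0.2 × 0.7 × 0.1 × (1−0.3) × 0.75 × (1−0.7) = 0.002205
Highest score → politics.

politics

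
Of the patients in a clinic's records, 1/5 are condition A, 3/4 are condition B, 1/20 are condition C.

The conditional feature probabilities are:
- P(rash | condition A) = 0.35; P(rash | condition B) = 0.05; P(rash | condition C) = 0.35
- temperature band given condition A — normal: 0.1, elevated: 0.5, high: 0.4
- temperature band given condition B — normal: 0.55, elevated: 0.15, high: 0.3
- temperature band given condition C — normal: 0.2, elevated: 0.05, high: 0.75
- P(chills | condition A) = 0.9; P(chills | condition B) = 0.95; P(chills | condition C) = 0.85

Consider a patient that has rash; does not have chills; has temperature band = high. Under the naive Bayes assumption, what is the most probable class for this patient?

condition A: 0.2 × 0.35 × 0.4 × (1−0.9) = 0.0028
condition B: 0.75 × 0.05 × 0.3 × (1−0.95) = 0.0005625
condition C: 0.05 × 0.35 × 0.75 × (1−0.85) = 0.00196875
Highest score → condition A.

condition A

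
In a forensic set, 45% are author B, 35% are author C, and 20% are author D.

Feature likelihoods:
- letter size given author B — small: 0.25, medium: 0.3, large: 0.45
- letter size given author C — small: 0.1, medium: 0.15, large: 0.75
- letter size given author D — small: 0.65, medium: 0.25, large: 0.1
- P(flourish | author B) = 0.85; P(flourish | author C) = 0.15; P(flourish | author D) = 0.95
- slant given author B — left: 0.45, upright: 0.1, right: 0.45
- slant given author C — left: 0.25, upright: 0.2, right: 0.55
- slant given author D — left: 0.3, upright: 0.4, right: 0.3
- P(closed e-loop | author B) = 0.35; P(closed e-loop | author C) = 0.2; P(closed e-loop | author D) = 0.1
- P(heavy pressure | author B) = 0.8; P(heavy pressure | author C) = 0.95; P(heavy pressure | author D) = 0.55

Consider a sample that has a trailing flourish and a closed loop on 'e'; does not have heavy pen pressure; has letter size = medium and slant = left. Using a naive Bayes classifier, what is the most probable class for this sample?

author B: 0.45 × 0.3 × 0.85 × 0.45 × 0.35 × (1−0.8) = 0.003614625
author C: 0.35 × 0.15 × 0.15 × 0.25 × 0.2 × (1−0.95) = 0.0000196875
author D: 0.2 × 0.25 × 0.95 × 0.3 × 0.1 × (1−0.55) = 0.00064125
Highest score → author B.

author B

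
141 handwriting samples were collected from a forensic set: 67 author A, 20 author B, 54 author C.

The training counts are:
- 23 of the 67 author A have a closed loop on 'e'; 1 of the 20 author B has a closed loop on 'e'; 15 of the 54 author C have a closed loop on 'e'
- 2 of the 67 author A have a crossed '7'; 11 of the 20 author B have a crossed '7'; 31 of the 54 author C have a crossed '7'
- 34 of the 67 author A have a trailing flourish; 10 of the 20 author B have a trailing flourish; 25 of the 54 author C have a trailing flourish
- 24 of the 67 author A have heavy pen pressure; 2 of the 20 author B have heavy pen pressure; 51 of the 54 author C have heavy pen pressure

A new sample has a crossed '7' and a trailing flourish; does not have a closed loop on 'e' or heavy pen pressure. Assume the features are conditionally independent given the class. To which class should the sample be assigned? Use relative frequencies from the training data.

author A: (67/141) × (44/67) × (2/67) × (34/67) × (43/67) ≈ 0.0030338
author B: (20/141) × (19/20) × (11/20) × (10/20) × (18/20) ≈ 0.0333511
author C: (54/141) × (39/54) × (31/54) × (25/54) × (3/54) ≈ 0.00408401
Highest score → author B.

author B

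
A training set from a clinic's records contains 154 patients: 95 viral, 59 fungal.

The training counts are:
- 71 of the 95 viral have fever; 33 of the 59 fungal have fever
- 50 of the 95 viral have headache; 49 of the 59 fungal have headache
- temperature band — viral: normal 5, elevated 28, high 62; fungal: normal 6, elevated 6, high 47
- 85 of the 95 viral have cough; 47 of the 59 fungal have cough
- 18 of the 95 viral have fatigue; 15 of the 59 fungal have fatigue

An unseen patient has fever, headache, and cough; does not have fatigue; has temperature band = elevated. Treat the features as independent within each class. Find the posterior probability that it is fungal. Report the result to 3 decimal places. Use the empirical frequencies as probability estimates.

viral: (95/154) × (71/95) × (50/95) × (28/95) × (85/95) × (77/95) ≈ 0.0518658
fungal: (59/154) × (33/59) × (49/59) × (6/59) × (47/59) × (44/59) ≈ 0.0107518
P(fungal | x) = 0.0107518 / 0.0626176 ≈ 0.172

0.172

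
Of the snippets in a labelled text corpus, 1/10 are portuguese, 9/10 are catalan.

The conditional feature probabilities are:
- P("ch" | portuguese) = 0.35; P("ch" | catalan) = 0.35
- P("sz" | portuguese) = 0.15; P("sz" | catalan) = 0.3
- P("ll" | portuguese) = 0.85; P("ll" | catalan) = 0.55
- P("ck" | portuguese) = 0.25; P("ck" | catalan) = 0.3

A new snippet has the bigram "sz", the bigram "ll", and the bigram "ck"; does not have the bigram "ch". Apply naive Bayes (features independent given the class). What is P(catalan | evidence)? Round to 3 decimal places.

portuguese: 0.1 × (1−0.35) × 0.15 × 0.85 × 0.25 = 0.002071875
catalan: 0.9 × (1−0.35) × 0.3 × 0.55 × 0.3 = 0.0289575
P(catalan | x) = 0.0289575 / 0.031029375 ≈ 0.933

0.933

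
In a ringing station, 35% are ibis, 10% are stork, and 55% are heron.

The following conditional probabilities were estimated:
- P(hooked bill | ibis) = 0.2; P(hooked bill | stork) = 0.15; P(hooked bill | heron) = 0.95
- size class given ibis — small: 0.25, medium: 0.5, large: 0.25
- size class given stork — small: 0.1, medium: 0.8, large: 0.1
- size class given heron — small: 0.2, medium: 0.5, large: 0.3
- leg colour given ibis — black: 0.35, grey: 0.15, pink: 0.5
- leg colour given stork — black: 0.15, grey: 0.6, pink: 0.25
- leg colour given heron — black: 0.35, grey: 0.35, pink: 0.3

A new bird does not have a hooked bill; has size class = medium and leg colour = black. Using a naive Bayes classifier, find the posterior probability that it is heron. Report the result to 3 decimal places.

ibis: 0.35 × (1−0.2) × 0.5 × 0.35 = 0.049
stork: 0.1 × (1−0.15) × 0.8 × 0.15 = 0.0102
heron: 0.55 × (1−0.95) × 0.5 × 0.35 = 0.0048125
P(heron | x) = 0.0048125 / 0.0640125 ≈ 0.075

0.075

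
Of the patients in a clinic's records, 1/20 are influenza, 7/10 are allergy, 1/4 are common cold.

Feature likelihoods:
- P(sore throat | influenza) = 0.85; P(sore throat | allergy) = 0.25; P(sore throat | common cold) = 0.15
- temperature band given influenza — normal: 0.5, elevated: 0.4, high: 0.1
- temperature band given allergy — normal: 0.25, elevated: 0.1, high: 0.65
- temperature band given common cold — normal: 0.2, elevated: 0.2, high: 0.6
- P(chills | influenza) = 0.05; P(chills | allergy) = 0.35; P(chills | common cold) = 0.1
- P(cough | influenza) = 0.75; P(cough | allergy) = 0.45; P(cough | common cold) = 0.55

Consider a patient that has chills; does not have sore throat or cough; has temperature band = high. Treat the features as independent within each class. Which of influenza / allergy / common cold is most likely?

allergy

influenza: 0.05 × (1−0.85) × 0.1 × 0.05 × (1−0.75) = 0.000009375
allergy: 0.7 × (1−0.25) × 0.65 × 0.35 × (1−0.45) = 0.065690625
common cold: 0.25 × (1−0.15) × 0.6 × 0.1 × (1−0.55) = 0.0057375
Highest score → allergy.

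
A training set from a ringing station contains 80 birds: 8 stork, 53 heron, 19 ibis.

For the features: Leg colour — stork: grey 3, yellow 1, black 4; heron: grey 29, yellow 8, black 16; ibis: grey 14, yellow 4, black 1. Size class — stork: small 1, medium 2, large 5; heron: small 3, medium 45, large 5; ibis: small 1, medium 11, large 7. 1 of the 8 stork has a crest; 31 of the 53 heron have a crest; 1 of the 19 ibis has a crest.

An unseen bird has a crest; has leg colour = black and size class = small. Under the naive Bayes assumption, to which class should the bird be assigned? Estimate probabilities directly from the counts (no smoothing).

stork: (8/80) × (4/8) × (1/8) × (1/8) = 0.00078125
heron: (53/80) × (16/53) × (3/53) × (31/53) ≈ 0.00662157
ibis: (19/80) × (1/19) × (1/19) × (1/19) ≈ 0.000034626
Highest score → heron.

heron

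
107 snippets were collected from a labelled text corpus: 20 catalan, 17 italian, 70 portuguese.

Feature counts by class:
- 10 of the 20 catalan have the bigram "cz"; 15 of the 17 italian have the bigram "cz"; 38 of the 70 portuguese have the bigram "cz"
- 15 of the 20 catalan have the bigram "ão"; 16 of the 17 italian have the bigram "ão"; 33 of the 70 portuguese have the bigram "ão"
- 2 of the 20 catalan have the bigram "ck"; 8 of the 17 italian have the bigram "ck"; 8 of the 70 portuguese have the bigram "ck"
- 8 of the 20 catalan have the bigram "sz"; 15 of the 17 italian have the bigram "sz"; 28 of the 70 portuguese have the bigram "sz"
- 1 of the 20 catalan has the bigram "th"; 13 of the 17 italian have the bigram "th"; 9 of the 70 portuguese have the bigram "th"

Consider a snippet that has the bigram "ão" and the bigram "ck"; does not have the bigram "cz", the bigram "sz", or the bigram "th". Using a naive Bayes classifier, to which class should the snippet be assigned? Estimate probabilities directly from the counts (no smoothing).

catalan: (20/107) × (10/20) × (15/20) × (2/20) × (12/20) × (19/20) ≈ 0.00399533
italian: (17/107) × (2/17) × (16/17) × (8/17) × (2/17) × (4/17) ≈ 0.000229166
portuguese: (70/107) × (32/70) × (33/70) × (8/70) × (42/70) × (61/70) ≈ 0.00842475
Highest score → portuguese.

portuguese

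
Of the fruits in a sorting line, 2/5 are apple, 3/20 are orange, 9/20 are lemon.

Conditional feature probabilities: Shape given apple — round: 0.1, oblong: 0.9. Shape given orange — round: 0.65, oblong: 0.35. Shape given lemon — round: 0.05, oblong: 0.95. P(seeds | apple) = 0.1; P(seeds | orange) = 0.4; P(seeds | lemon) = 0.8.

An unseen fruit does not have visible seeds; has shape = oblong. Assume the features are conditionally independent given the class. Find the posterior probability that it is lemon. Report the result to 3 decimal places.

apple: 0.4 × 0.9 × (1−0.1) = 0.324
orange: 0.15 × 0.35 × (1−0.4) = 0.0315
lemon: 0.45 × 0.95 × (1−0.8) = 0.0855
P(lemon | x) = 0.0855 / 0.441 ≈ 0.194

0.194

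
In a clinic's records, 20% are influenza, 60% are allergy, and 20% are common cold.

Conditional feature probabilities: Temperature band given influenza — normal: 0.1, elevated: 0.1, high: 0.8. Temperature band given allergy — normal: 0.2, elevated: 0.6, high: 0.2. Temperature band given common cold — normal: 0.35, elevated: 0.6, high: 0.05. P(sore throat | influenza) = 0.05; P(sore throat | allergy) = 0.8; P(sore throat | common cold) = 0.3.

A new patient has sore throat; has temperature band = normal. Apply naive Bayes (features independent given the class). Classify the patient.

allergy

influenza: 0.2 × 0.1 × 0.05 = 0.001
allergy: 0.6 × 0.2 × 0.8 = 0.096
common cold: 0.2 × 0.35 × 0.3 = 0.021
Highest score → allergy.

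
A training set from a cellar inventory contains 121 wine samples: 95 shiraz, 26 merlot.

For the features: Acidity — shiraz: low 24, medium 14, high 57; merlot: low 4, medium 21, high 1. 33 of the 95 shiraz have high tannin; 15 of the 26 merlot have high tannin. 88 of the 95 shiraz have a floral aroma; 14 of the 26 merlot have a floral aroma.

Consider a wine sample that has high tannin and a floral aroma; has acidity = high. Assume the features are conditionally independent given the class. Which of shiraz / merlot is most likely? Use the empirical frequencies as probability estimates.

shiraz: (95/121) × (57/95) × (33/95) × (88/95) ≈ 0.151579
merlot: (26/121) × (1/26) × (15/26) × (14/26) ≈ 0.00256736
Highest score → shiraz.

shiraz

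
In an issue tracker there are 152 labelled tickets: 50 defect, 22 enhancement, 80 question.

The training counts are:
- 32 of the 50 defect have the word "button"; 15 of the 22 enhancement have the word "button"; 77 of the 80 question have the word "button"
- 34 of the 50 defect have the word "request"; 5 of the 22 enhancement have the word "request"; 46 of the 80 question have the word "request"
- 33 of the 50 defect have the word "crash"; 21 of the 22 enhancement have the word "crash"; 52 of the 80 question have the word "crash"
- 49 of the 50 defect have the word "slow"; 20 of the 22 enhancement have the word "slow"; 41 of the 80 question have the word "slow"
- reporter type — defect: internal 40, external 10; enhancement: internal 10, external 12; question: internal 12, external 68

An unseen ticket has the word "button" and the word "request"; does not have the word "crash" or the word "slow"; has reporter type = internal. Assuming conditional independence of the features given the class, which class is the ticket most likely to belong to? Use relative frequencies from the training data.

question

defect: (50/152) × (32/50) × (34/50) × (17/50) × (1/50) × (40/50) ≈ 0.000778779
enhancement: (22/152) × (15/22) × (5/22) × (1/22) × (2/22) × (10/22) ≈ 0.0000421267
question: (80/152) × (77/80) × (46/80) × (28/80) × (39/80) × (12/80) ≈ 0.00745502
Highest score → question.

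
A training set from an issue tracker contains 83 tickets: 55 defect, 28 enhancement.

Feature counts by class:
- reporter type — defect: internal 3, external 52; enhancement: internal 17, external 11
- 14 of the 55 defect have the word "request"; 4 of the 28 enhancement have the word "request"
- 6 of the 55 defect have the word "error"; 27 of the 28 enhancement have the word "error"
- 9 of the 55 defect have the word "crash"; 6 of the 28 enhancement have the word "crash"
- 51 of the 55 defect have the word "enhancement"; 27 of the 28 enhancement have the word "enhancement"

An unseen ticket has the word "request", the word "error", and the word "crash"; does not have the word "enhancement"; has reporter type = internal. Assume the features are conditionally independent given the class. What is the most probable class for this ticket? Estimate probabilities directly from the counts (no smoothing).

defect: (55/83) × (3/55) × (14/55) × (6/55) × (9/55) × (4/55) ≈ 0.0000119447
enhancement: (28/83) × (17/28) × (4/28) × (27/28) × (6/28) × (1/28) ≈ 0.00021593
Highest score → enhancement.

enhancement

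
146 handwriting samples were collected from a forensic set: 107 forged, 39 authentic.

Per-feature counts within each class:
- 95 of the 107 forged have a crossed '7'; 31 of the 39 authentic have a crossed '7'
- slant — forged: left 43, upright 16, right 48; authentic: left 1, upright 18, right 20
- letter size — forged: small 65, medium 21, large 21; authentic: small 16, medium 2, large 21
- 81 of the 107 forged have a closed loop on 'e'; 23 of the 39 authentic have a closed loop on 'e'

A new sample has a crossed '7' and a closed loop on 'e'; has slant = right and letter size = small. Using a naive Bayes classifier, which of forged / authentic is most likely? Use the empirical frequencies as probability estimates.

forged

forged: (107/146) × (95/107) × (48/107) × (65/107) × (81/107) ≈ 0.134233
authentic: (39/146) × (31/39) × (20/39) × (16/39) × (23/39) ≈ 0.0263447
Highest score → forged.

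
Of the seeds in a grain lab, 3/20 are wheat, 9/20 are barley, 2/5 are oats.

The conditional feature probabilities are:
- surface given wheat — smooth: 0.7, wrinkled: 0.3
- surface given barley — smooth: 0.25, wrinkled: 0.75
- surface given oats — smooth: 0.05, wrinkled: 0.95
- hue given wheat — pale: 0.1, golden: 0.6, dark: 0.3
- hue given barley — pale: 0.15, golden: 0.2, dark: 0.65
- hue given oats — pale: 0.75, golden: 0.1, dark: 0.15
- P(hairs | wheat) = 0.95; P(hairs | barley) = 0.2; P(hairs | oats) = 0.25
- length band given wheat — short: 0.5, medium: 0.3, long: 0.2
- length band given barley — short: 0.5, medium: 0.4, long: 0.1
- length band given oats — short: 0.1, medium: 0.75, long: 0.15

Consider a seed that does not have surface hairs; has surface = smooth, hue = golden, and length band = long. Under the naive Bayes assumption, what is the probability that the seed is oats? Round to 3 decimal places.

0.085

wheat: 0.15 × 0.7 × 0.6 × (1−0.95) × 0.2 = 0.00063
barley: 0.45 × 0.25 × 0.2 × (1−0.2) × 0.1 = 0.0018
oats: 0.4 × 0.05 × 0.1 × (1−0.25) × 0.15 = 0.000225
P(oats | x) = 0.000225 / 0.002655 ≈ 0.085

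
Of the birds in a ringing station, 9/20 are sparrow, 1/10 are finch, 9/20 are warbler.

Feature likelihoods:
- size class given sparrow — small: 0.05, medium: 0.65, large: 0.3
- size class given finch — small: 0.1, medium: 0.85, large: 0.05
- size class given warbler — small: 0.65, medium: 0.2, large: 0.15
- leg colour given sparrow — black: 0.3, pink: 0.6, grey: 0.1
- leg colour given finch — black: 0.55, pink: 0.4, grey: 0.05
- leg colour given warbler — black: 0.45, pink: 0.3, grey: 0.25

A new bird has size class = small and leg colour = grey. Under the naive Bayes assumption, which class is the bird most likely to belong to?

warbler

sparrow: 0.45 × 0.05 × 0.1 = 0.00225
finch: 0.1 × 0.1 × 0.05 = 0.0005
warbler: 0.45 × 0.65 × 0.25 = 0.073125
Highest score → warbler.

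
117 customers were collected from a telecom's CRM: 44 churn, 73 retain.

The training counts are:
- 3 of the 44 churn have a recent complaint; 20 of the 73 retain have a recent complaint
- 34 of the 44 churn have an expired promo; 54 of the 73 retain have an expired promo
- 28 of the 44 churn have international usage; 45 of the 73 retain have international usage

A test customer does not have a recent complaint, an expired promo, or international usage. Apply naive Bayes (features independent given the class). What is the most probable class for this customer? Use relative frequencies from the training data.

retain

churn: (44/117) × (41/44) × (10/44) × (16/44) ≈ 0.0289609
retain: (73/117) × (53/73) × (19/73) × (28/73) ≈ 0.0452226
Highest score → retain.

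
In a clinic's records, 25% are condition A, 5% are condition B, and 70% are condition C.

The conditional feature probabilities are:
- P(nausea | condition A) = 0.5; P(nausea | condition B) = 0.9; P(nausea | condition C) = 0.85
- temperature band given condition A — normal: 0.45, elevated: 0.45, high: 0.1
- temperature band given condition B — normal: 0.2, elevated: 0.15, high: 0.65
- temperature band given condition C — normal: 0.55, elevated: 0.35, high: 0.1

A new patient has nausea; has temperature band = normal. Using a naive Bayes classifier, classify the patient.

condition C

condition A: 0.25 × 0.5 × 0.45 = 0.05625
condition B: 0.05 × 0.9 × 0.2 = 0.009
condition C: 0.7 × 0.85 × 0.55 = 0.32725
Highest score → condition C.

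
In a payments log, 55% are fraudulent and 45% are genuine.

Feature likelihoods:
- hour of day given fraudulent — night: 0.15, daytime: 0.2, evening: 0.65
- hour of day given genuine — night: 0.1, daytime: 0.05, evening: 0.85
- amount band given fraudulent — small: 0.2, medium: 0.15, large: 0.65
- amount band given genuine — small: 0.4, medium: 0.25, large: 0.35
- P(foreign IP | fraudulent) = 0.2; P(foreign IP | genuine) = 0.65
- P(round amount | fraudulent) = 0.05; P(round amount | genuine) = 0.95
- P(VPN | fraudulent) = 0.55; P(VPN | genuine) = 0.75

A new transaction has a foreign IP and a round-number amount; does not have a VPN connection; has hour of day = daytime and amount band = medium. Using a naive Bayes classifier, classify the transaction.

fraudulent: 0.55 × 0.2 × 0.15 × 0.2 × 0.05 × (1−0.55) = 0.00007425
genuine: 0.45 × 0.05 × 0.25 × 0.65 × 0.95 × (1−0.75) = 0.000868359375
Highest score → genuine.

genuine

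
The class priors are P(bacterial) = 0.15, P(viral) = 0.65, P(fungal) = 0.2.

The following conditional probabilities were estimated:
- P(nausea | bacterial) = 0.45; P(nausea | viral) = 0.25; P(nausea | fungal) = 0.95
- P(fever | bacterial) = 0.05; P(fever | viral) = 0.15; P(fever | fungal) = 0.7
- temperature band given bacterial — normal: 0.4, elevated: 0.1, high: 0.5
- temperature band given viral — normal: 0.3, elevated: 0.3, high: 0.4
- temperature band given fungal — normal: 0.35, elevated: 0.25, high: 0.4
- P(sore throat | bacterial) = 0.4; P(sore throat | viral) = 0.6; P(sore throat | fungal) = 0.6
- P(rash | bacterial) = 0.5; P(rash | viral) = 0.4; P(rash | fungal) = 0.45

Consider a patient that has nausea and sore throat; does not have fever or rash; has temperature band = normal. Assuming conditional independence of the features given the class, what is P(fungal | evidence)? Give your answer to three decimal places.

bacterial: 0.15 × 0.45 × (1−0.05) × 0.4 × 0.4 × (1−0.5) = 0.00513
viral: 0.65 × 0.25 × (1−0.15) × 0.3 × 0.6 × (1−0.4) = 0.0149175
fungal: 0.2 × 0.95 × (1−0.7) × 0.35 × 0.6 × (1−0.45) = 0.0065835
P(fungal | x) = 0.0065835 / 0.026631 ≈ 0.247

0.247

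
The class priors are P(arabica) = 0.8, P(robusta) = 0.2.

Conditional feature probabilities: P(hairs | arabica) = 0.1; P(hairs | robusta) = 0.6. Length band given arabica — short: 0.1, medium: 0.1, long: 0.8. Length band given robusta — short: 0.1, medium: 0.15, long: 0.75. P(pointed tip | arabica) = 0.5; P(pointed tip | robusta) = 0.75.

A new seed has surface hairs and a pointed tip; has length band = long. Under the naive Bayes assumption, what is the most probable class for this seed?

arabica: 0.8 × 0.1 × 0.8 × 0.5 = 0.032
robusta: 0.2 × 0.6 × 0.75 × 0.75 = 0.0675
Highest score → robusta.

robusta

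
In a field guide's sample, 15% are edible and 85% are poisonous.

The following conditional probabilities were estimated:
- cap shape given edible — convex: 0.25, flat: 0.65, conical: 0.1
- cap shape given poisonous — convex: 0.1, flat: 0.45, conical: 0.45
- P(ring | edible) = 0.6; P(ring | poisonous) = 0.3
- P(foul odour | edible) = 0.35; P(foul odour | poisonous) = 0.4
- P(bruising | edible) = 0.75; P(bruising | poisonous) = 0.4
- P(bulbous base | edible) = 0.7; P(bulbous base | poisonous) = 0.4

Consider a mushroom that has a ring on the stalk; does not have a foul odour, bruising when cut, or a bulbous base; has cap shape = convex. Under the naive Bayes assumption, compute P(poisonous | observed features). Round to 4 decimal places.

edible: 0.15 × 0.25 × 0.6 × (1−0.35) × (1−0.75) × (1−0.7) = 0.001096875
poisonous: 0.85 × 0.1 × 0.3 × (1−0.4) × (1−0.4) × (1−0.4) = 0.005508
P(poisonous | x) = 0.005508 / 0.006604875 ≈ 0.8339

0.8339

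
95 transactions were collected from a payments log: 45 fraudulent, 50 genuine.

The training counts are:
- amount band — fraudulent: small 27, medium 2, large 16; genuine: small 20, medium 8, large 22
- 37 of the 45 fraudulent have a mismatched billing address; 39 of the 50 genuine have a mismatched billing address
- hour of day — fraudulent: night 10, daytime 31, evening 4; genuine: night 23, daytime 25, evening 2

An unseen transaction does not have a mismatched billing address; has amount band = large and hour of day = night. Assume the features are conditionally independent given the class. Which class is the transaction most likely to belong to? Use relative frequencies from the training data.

genuine

fraudulent: (45/95) × (16/45) × (8/45) × (10/45) ≈ 0.00665367
genuine: (50/95) × (22/50) × (11/50) × (23/50) ≈ 0.0234358
Highest score → genuine.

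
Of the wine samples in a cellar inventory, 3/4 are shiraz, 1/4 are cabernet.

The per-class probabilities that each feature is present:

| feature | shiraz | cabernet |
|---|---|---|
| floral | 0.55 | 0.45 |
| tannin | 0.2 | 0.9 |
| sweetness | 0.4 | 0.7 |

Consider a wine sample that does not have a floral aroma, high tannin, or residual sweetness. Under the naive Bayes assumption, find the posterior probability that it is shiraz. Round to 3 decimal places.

shiraz: 0.75 × (1−0.55) × (1−0.2) × (1−0.4) = 0.162
cabernet: 0.25 × (1−0.45) × (1−0.9) × (1−0.7) = 0.004125
P(shiraz | x) = 0.162 / 0.166125 ≈ 0.975

0.975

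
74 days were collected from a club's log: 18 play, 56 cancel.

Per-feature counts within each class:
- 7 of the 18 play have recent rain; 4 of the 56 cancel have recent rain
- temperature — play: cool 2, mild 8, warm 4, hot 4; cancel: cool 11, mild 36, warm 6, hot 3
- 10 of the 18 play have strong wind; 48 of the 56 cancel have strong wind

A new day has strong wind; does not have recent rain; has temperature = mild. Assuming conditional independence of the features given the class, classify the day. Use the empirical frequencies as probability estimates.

play: (18/74) × (11/18) × (8/18) × (10/18) ≈ 0.0367034
cancel: (56/74) × (52/56) × (36/56) × (48/56) ≈ 0.387204
Highest score → cancel.

cancel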